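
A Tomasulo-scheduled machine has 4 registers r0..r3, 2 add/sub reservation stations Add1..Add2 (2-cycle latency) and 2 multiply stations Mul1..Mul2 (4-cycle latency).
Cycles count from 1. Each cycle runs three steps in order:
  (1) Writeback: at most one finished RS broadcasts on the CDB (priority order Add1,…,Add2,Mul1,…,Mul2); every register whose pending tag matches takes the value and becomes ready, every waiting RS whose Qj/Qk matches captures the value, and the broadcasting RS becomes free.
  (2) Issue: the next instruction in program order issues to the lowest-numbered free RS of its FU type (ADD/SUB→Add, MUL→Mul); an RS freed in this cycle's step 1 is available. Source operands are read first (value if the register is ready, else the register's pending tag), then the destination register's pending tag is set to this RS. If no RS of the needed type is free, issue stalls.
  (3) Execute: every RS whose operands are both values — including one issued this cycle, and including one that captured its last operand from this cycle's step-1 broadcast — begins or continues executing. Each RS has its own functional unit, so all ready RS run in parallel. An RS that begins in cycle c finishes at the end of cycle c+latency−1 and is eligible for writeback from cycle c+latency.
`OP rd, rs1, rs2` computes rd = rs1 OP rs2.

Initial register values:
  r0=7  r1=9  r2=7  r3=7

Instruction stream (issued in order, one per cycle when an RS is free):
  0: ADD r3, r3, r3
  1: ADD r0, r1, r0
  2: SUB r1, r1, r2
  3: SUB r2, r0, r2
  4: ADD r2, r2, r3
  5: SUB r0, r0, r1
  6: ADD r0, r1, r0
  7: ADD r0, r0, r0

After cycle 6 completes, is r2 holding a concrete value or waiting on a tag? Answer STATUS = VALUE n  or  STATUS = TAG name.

STATUS = TAG Add1

c1: issue ADD r3<-Add1 | r0:7,r1:9,r2:7,r3:Add1
c2: issue ADD r0<-Add2 | r0:Add2,r1:9,r2:7,r3:Add1
c3: CDB Add1=14; issue SUB r1<-Add1 | r0:Add2,r1:Add1,r2:7,r3:14
c4: CDB Add2=16; issue SUB r2<-Add2 | r0:16,r1:Add1,r2:Add2,r3:14
c5: CDB Add1=2; issue ADD r2<-Add1 | r0:16,r1:2,r2:Add1,r3:14
c6: CDB Add2=9; issue SUB r0<-Add2 | r0:Add2,r1:2,r2:Add1,r3:14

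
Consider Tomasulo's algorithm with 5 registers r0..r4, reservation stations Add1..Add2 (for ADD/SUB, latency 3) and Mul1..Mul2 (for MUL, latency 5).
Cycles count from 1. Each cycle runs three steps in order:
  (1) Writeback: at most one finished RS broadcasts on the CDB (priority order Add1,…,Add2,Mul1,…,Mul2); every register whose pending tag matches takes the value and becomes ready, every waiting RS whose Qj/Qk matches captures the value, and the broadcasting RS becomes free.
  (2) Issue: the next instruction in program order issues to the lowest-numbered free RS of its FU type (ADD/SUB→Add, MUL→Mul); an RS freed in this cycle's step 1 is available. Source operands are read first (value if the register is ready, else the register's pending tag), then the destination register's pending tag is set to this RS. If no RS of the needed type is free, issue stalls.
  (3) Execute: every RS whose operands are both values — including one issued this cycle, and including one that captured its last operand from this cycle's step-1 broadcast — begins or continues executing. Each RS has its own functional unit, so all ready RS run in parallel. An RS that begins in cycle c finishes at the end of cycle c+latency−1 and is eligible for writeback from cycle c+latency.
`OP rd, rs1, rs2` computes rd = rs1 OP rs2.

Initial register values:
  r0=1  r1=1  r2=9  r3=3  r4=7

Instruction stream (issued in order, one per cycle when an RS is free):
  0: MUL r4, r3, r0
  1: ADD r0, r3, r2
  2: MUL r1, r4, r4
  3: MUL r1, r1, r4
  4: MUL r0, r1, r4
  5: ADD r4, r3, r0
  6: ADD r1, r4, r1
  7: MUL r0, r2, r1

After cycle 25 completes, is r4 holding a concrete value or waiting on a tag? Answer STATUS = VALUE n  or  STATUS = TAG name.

STATUS = VALUE 84

cycle 1: issue MUL r4<-Mul1 // r0:1,r1:1,r2:9,r3:3,r4:Mul1
cycle 2: issue ADD r0<-Add1 // r0:Add1,r1:1,r2:9,r3:3,r4:Mul1
cycle 3: issue MUL r1<-Mul2 // r0:Add1,r1:Mul2,r2:9,r3:3,r4:Mul1
cycle 4: stall // r0:Add1,r1:Mul2,r2:9,r3:3,r4:Mul1
cycle 5: CDB Add1=12; stall // r0:12,r1:Mul2,r2:9,r3:3,r4:Mul1
cycle 6: CDB Mul1=3; issue MUL r1<-Mul1 // r0:12,r1:Mul1,r2:9,r3:3,r4:3
cycle 7: stall // r0:12,r1:Mul1,r2:9,r3:3,r4:3
cycle 8: stall // r0:12,r1:Mul1,r2:9,r3:3,r4:3
cycle 9: stall // r0:12,r1:Mul1,r2:9,r3:3,r4:3
cycle 10: stall // r0:12,r1:Mul1,r2:9,r3:3,r4:3
cycle 11: CDB Mul2=9; issue MUL r0<-Mul2 // r0:Mul2,r1:Mul1,r2:9,r3:3,r4:3
cycle 12: issue ADD r4<-Add1 // r0:Mul2,r1:Mul1,r2:9,r3:3,r4:Add1
cycle 13: issue ADD r1<-Add2 // r0:Mul2,r1:Add2,r2:9,r3:3,r4:Add1
cycle 14: stall // r0:Mul2,r1:Add2,r2:9,r3:3,r4:Add1
cycle 15: stall // r0:Mul2,r1:Add2,r2:9,r3:3,r4:Add1
cycle 16: CDB Mul1=27; issue MUL r0<-Mul1 // r0:Mul1,r1:Add2,r2:9,r3:3,r4:Add1
cycle 17: - // r0:Mul1,r1:Add2,r2:9,r3:3,r4:Add1
cycle 18: - // r0:Mul1,r1:Add2,r2:9,r3:3,r4:Add1
cycle 19: - // r0:Mul1,r1:Add2,r2:9,r3:3,r4:Add1
cycle 20: - // r0:Mul1,r1:Add2,r2:9,r3:3,r4:Add1
cycle 21: CDB Mul2=81 // r0:Mul1,r1:Add2,r2:9,r3:3,r4:Add1
cycle 22: - // r0:Mul1,r1:Add2,r2:9,r3:3,r4:Add1
cycle 23: - // r0:Mul1,r1:Add2,r2:9,r3:3,r4:Add1
cycle 24: CDB Add1=84 // r0:Mul1,r1:Add2,r2:9,r3:3,r4:84
cycle 25: - // r0:Mul1,r1:Add2,r2:9,r3:3,r4:84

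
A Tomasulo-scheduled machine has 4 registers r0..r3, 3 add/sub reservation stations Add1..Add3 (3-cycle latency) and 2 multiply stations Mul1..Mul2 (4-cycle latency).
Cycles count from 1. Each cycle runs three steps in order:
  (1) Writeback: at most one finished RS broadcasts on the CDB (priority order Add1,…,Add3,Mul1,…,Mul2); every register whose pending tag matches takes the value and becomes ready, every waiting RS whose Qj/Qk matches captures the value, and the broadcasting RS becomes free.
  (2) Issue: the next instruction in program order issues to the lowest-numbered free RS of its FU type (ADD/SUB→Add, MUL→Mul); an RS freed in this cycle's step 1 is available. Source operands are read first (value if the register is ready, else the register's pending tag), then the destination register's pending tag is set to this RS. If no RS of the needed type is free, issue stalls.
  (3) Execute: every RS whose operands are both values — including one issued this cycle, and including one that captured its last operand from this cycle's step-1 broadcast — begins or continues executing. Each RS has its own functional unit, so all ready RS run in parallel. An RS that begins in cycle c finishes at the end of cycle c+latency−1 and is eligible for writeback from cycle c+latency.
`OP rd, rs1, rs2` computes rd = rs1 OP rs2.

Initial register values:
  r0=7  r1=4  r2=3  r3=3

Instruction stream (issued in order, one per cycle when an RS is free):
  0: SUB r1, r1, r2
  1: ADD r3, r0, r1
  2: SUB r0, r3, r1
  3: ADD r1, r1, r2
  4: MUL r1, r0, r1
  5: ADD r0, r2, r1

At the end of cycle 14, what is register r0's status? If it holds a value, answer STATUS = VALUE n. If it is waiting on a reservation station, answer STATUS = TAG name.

STATUS = TAG Add1

cycle 1: issue SUB r1<-Add1 // r0:7,r1:Add1,r2:3,r3:3
cycle 2: issue ADD r3<-Add2 // r0:7,r1:Add1,r2:3,r3:Add2
cycle 3: issue SUB r0<-Add3 // r0:Add3,r1:Add1,r2:3,r3:Add2
cycle 4: CDB Add1=1; issue ADD r1<-Add1 // r0:Add3,r1:Add1,r2:3,r3:Add2
cycle 5: issue MUL r1<-Mul1 // r0:Add3,r1:Mul1,r2:3,r3:Add2
cycle 6: stall // r0:Add3,r1:Mul1,r2:3,r3:Add2
cycle 7: CDB Add1=4; issue ADD r0<-Add1 // r0:Add1,r1:Mul1,r2:3,r3:Add2
cycle 8: CDB Add2=8 // r0:Add1,r1:Mul1,r2:3,r3:8
cycle 9: - // r0:Add1,r1:Mul1,r2:3,r3:8
cycle 10: - // r0:Add1,r1:Mul1,r2:3,r3:8
cycle 11: CDB Add3=7 // r0:Add1,r1:Mul1,r2:3,r3:8
cycle 12: - // r0:Add1,r1:Mul1,r2:3,r3:8
cycle 13: - // r0:Add1,r1:Mul1,r2:3,r3:8
cycle 14: - // r0:Add1,r1:Mul1,r2:3,r3:8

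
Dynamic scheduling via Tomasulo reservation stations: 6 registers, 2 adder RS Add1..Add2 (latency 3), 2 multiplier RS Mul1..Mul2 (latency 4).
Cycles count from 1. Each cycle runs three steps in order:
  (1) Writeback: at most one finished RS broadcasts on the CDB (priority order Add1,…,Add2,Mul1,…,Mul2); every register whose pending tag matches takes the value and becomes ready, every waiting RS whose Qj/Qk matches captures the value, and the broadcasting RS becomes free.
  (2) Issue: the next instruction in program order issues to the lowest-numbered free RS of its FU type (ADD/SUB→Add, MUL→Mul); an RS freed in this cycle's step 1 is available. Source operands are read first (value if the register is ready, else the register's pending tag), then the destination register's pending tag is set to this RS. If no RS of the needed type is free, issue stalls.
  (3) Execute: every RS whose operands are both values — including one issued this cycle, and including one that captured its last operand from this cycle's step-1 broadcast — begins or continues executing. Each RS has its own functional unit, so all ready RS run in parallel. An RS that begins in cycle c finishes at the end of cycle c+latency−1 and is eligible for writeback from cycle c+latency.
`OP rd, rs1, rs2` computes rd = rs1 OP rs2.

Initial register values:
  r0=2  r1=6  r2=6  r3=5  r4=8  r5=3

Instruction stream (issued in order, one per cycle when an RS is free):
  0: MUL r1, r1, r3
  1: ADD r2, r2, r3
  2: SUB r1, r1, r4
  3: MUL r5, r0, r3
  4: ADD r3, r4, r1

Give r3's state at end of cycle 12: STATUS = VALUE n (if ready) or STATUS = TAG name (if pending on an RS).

STATUS = VALUE 30

cycle 1: issue MUL r1<-Mul1 // r0:2,r1:Mul1,r2:6,r3:5,r4:8,r5:3
cycle 2: issue ADD r2<-Add1 // r0:2,r1:Mul1,r2:Add1,r3:5,r4:8,r5:3
cycle 3: issue SUB r1<-Add2 // r0:2,r1:Add2,r2:Add1,r3:5,r4:8,r5:3
cycle 4: issue MUL r5<-Mul2 // r0:2,r1:Add2,r2:Add1,r3:5,r4:8,r5:Mul2
cycle 5: CDB Add1=11; issue ADD r3<-Add1 // r0:2,r1:Add2,r2:11,r3:Add1,r4:8,r5:Mul2
cycle 6: CDB Mul1=30 // r0:2,r1:Add2,r2:11,r3:Add1,r4:8,r5:Mul2
cycle 7: - // r0:2,r1:Add2,r2:11,r3:Add1,r4:8,r5:Mul2
cycle 8: CDB Mul2=10 // r0:2,r1:Add2,r2:11,r3:Add1,r4:8,r5:10
cycle 9: CDB Add2=22 // r0:2,r1:22,r2:11,r3:Add1,r4:8,r5:10
cycle 10: - // r0:2,r1:22,r2:11,r3:Add1,r4:8,r5:10
cycle 11: - // r0:2,r1:22,r2:11,r3:Add1,r4:8,r5:10
cycle 12: CDB Add1=30 // r0:2,r1:22,r2:11,r3:30,r4:8,r5:10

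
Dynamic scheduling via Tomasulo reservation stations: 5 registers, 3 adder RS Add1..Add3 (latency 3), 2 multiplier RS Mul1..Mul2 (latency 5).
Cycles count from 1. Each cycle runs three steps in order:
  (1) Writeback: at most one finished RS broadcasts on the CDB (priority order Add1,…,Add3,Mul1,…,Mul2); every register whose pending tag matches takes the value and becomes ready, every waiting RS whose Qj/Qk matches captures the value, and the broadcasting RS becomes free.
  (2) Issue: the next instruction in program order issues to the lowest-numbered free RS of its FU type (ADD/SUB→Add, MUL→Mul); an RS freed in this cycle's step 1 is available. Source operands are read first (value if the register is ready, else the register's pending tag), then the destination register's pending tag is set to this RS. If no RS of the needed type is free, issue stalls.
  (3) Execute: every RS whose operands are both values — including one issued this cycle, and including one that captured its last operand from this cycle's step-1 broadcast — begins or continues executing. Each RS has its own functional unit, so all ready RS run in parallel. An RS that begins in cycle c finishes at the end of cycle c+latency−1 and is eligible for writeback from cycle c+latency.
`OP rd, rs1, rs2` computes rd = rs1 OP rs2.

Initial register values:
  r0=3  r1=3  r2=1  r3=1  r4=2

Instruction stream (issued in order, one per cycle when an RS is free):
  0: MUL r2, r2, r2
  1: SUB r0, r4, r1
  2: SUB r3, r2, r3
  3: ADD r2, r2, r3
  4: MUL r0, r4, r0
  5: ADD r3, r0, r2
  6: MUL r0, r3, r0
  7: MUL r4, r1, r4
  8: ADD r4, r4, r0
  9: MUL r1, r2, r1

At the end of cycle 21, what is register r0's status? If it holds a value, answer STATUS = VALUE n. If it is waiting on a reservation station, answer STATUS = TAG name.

STATUS = VALUE 2

  c1: issue MUL r2<-Mul1  regs: r0:3,r1:3,r2:Mul1,r3:1,r4:2
  c2: issue SUB r0<-Add1  regs: r0:Add1,r1:3,r2:Mul1,r3:1,r4:2
  c3: issue SUB r3<-Add2  regs: r0:Add1,r1:3,r2:Mul1,r3:Add2,r4:2
  c4: issue ADD r2<-Add3  regs: r0:Add1,r1:3,r2:Add3,r3:Add2,r4:2
  c5: CDB Add1=-1; issue MUL r0<-Mul2  regs: r0:Mul2,r1:3,r2:Add3,r3:Add2,r4:2
  c6: CDB Mul1=1; issue ADD r3<-Add1  regs: r0:Mul2,r1:3,r2:Add3,r3:Add1,r4:2
  c7: issue MUL r0<-Mul1  regs: r0:Mul1,r1:3,r2:Add3,r3:Add1,r4:2
  c8: stall  regs: r0:Mul1,r1:3,r2:Add3,r3:Add1,r4:2
  c9: CDB Add2=0; stall  regs: r0:Mul1,r1:3,r2:Add3,r3:Add1,r4:2
  c10: CDB Mul2=-2; issue MUL r4<-Mul2  regs: r0:Mul1,r1:3,r2:Add3,r3:Add1,r4:Mul2
  c11: issue ADD r4<-Add2  regs: r0:Mul1,r1:3,r2:Add3,r3:Add1,r4:Add2
  c12: CDB Add3=1; stall  regs: r0:Mul1,r1:3,r2:1,r3:Add1,r4:Add2
  c13: stall  regs: r0:Mul1,r1:3,r2:1,r3:Add1,r4:Add2
  c14: stall  regs: r0:Mul1,r1:3,r2:1,r3:Add1,r4:Add2
  c15: CDB Add1=-1; stall  regs: r0:Mul1,r1:3,r2:1,r3:-1,r4:Add2
  c16: CDB Mul2=6; issue MUL r1<-Mul2  regs: r0:Mul1,r1:Mul2,r2:1,r3:-1,r4:Add2
  c17: -  regs: r0:Mul1,r1:Mul2,r2:1,r3:-1,r4:Add2
  c18: -  regs: r0:Mul1,r1:Mul2,r2:1,r3:-1,r4:Add2
  c19: -  regs: r0:Mul1,r1:Mul2,r2:1,r3:-1,r4:Add2
  c20: CDB Mul1=2  regs: r0:2,r1:Mul2,r2:1,r3:-1,r4:Add2
  c21: CDB Mul2=3  regs: r0:2,r1:3,r2:1,r3:-1,r4:Add2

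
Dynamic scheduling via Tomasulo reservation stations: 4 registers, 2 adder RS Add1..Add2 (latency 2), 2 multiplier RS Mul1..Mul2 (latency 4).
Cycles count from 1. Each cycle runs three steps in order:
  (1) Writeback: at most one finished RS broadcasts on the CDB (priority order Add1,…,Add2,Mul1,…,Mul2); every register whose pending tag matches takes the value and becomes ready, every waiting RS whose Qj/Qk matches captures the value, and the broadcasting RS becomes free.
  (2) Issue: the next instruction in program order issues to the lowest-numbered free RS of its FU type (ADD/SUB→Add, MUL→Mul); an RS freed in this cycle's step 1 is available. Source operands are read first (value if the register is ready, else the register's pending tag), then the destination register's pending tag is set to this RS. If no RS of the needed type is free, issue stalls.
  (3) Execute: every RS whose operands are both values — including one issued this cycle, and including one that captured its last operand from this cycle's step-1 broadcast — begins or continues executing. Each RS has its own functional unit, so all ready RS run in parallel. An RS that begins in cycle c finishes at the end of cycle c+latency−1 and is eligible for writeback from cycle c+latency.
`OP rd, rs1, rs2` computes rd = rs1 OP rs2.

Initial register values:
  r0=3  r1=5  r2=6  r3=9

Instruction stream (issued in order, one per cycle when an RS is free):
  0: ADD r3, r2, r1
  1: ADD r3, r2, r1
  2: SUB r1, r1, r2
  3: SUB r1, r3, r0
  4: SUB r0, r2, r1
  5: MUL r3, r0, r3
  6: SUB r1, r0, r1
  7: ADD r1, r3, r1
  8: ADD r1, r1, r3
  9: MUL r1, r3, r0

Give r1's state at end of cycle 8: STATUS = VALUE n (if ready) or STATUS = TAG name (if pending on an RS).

c1: issue ADD r3<-Add1 | r0:3,r1:5,r2:6,r3:Add1
c2: issue ADD r3<-Add2 | r0:3,r1:5,r2:6,r3:Add2
c3: CDB Add1=11; issue SUB r1<-Add1 | r0:3,r1:Add1,r2:6,r3:Add2
c4: CDB Add2=11; issue SUB r1<-Add2 | r0:3,r1:Add2,r2:6,r3:11
c5: CDB Add1=-1; issue SUB r0<-Add1 | r0:Add1,r1:Add2,r2:6,r3:11
c6: CDB Add2=8; issue MUL r3<-Mul1 | r0:Add1,r1:8,r2:6,r3:Mul1
c7: issue SUB r1<-Add2 | r0:Add1,r1:Add2,r2:6,r3:Mul1
c8: CDB Add1=-2; issue ADD r1<-Add1 | r0:-2,r1:Add1,r2:6,r3:Mul1

STATUS = TAG Add1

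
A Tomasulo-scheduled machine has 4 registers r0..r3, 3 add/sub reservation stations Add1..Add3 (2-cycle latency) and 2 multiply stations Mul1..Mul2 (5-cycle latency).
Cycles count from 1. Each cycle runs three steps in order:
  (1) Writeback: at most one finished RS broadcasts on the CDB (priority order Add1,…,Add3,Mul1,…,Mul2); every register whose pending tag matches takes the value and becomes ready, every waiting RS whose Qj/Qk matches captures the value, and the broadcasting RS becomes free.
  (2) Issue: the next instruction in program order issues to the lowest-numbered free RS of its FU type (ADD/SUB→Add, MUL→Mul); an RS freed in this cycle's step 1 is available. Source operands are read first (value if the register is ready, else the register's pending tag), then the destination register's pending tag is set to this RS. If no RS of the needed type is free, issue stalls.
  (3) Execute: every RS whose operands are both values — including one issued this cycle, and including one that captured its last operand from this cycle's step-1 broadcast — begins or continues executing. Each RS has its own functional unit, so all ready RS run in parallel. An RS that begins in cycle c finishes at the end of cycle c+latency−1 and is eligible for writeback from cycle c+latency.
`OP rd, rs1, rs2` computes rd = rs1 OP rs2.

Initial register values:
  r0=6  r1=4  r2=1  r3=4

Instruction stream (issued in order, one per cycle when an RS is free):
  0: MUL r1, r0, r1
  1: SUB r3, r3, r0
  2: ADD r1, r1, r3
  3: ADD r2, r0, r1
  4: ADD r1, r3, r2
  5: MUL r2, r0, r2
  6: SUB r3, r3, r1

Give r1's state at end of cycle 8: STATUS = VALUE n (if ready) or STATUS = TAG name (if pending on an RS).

STATUS = TAG Add3

c1: issue MUL r1<-Mul1 | r0:6,r1:Mul1,r2:1,r3:4
c2: issue SUB r3<-Add1 | r0:6,r1:Mul1,r2:1,r3:Add1
c3: issue ADD r1<-Add2 | r0:6,r1:Add2,r2:1,r3:Add1
c4: CDB Add1=-2; issue ADD r2<-Add1 | r0:6,r1:Add2,r2:Add1,r3:-2
c5: issue ADD r1<-Add3 | r0:6,r1:Add3,r2:Add1,r3:-2
c6: CDB Mul1=24; issue MUL r2<-Mul1 | r0:6,r1:Add3,r2:Mul1,r3:-2
c7: stall | r0:6,r1:Add3,r2:Mul1,r3:-2
c8: CDB Add2=22; issue SUB r3<-Add2 | r0:6,r1:Add3,r2:Mul1,r3:Add2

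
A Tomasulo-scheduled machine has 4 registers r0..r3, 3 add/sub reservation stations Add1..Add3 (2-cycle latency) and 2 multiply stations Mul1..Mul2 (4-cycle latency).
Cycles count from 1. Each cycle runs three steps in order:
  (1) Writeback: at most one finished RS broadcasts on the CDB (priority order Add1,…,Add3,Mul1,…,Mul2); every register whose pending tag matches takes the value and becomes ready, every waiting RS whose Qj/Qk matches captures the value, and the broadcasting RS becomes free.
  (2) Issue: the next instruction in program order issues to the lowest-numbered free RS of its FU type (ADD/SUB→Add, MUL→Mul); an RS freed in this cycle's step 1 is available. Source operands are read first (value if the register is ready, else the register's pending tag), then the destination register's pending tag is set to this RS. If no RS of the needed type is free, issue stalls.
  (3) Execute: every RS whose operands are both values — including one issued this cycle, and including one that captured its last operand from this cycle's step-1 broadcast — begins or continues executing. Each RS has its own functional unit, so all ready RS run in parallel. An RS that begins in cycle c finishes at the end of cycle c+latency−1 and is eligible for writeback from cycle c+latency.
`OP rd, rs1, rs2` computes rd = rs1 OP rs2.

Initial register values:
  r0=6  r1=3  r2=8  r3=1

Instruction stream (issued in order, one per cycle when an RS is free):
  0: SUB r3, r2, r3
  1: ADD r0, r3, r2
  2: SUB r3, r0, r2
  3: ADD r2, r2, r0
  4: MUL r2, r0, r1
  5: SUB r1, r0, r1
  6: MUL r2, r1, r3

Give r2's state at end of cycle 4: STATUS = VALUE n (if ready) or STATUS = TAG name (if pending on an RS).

cycle 1: issue SUB r3<-Add1 // r0:6,r1:3,r2:8,r3:Add1
cycle 2: issue ADD r0<-Add2 // r0:Add2,r1:3,r2:8,r3:Add1
cycle 3: CDB Add1=7; issue SUB r3<-Add1 // r0:Add2,r1:3,r2:8,r3:Add1
cycle 4: issue ADD r2<-Add3 // r0:Add2,r1:3,r2:Add3,r3:Add1

STATUS = TAG Add3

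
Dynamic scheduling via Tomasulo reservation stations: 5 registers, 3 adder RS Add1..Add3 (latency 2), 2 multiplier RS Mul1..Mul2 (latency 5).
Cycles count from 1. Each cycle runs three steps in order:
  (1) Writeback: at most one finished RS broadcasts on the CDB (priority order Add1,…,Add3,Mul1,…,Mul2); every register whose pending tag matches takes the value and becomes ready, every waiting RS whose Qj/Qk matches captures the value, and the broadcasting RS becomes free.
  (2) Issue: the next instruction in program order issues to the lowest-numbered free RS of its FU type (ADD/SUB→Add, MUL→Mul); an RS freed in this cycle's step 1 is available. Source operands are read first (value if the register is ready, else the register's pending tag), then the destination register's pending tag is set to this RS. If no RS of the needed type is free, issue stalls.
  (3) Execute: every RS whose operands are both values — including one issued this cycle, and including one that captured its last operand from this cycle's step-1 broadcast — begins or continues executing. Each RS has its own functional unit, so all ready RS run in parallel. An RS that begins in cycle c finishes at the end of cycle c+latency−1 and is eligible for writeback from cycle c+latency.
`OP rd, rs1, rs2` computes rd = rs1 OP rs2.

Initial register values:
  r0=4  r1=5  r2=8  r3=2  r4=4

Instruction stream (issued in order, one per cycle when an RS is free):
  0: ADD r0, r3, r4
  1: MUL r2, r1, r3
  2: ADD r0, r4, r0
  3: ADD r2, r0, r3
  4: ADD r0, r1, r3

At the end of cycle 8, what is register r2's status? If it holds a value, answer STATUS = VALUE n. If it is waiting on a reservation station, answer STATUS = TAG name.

  c1: issue ADD r0<-Add1  regs: r0:Add1,r1:5,r2:8,r3:2,r4:4
  c2: issue MUL r2<-Mul1  regs: r0:Add1,r1:5,r2:Mul1,r3:2,r4:4
  c3: CDB Add1=6; issue ADD r0<-Add1  regs: r0:Add1,r1:5,r2:Mul1,r3:2,r4:4
  c4: issue ADD r2<-Add2  regs: r0:Add1,r1:5,r2:Add2,r3:2,r4:4
  c5: CDB Add1=10; issue ADD r0<-Add1  regs: r0:Add1,r1:5,r2:Add2,r3:2,r4:4
  c6: -  regs: r0:Add1,r1:5,r2:Add2,r3:2,r4:4
  c7: CDB Add1=7  regs: r0:7,r1:5,r2:Add2,r3:2,r4:4
  c8: CDB Add2=12  regs: r0:7,r1:5,r2:12,r3:2,r4:4

STATUS = VALUE 12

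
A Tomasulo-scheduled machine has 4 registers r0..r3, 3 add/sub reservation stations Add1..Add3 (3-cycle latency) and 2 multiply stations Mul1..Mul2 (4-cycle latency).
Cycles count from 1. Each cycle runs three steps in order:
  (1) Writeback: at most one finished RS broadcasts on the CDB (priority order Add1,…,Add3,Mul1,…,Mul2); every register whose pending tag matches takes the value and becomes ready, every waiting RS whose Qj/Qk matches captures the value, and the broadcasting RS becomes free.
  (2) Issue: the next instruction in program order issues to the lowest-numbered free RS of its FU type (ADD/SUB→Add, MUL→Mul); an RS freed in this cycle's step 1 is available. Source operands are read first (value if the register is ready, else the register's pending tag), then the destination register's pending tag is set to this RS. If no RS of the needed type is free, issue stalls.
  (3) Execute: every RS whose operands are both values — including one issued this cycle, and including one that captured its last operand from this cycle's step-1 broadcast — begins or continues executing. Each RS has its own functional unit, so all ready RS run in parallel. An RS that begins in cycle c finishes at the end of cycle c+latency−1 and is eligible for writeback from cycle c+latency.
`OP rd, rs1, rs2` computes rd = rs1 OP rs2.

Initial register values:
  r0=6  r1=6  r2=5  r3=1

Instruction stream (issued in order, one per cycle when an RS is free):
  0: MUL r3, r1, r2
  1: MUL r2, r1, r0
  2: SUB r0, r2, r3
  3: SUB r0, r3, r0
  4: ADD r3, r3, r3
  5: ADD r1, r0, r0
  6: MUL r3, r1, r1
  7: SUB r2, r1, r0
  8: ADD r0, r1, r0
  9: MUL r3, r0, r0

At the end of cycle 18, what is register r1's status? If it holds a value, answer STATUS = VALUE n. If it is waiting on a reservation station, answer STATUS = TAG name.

STATUS = VALUE 48

c1: issue MUL r3<-Mul1 | r0:6,r1:6,r2:5,r3:Mul1
c2: issue MUL r2<-Mul2 | r0:6,r1:6,r2:Mul2,r3:Mul1
c3: issue SUB r0<-Add1 | r0:Add1,r1:6,r2:Mul2,r3:Mul1
c4: issue SUB r0<-Add2 | r0:Add2,r1:6,r2:Mul2,r3:Mul1
c5: CDB Mul1=30; issue ADD r3<-Add3 | r0:Add2,r1:6,r2:Mul2,r3:Add3
c6: CDB Mul2=36; stall | r0:Add2,r1:6,r2:36,r3:Add3
c7: stall | r0:Add2,r1:6,r2:36,r3:Add3
c8: CDB Add3=60; issue ADD r1<-Add3 | r0:Add2,r1:Add3,r2:36,r3:60
c9: CDB Add1=6; issue MUL r3<-Mul1 | r0:Add2,r1:Add3,r2:36,r3:Mul1
c10: issue SUB r2<-Add1 | r0:Add2,r1:Add3,r2:Add1,r3:Mul1
c11: stall | r0:Add2,r1:Add3,r2:Add1,r3:Mul1
c12: CDB Add2=24; issue ADD r0<-Add2 | r0:Add2,r1:Add3,r2:Add1,r3:Mul1
c13: issue MUL r3<-Mul2 | r0:Add2,r1:Add3,r2:Add1,r3:Mul2
c14: - | r0:Add2,r1:Add3,r2:Add1,r3:Mul2
c15: CDB Add3=48 | r0:Add2,r1:48,r2:Add1,r3:Mul2
c16: - | r0:Add2,r1:48,r2:Add1,r3:Mul2
c17: - | r0:Add2,r1:48,r2:Add1,r3:Mul2
c18: CDB Add1=24 | r0:Add2,r1:48,r2:24,r3:Mul2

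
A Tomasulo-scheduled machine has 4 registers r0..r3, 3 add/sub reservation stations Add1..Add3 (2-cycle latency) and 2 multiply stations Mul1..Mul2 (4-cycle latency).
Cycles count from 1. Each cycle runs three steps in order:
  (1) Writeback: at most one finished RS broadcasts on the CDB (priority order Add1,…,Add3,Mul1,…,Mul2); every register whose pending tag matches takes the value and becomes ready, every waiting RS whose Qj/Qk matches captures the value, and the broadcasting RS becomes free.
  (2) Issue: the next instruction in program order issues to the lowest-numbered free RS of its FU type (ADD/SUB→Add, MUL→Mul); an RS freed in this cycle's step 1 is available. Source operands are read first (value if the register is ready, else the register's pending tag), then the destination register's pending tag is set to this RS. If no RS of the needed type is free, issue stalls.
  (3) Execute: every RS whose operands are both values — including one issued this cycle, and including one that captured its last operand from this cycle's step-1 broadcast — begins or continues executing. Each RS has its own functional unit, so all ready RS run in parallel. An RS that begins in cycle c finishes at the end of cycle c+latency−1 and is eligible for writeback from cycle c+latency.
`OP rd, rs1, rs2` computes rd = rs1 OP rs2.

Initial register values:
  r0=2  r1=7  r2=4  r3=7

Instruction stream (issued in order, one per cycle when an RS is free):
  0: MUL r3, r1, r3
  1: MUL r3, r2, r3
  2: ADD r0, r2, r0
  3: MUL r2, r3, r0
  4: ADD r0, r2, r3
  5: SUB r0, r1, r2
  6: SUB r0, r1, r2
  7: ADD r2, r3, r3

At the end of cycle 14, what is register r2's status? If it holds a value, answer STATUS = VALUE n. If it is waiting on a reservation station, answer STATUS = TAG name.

c1: issue MUL r3<-Mul1 | r0:2,r1:7,r2:4,r3:Mul1
c2: issue MUL r3<-Mul2 | r0:2,r1:7,r2:4,r3:Mul2
c3: issue ADD r0<-Add1 | r0:Add1,r1:7,r2:4,r3:Mul2
c4: stall | r0:Add1,r1:7,r2:4,r3:Mul2
c5: CDB Add1=6; stall | r0:6,r1:7,r2:4,r3:Mul2
c6: CDB Mul1=49; issue MUL r2<-Mul1 | r0:6,r1:7,r2:Mul1,r3:Mul2
c7: issue ADD r0<-Add1 | r0:Add1,r1:7,r2:Mul1,r3:Mul2
c8: issue SUB r0<-Add2 | r0:Add2,r1:7,r2:Mul1,r3:Mul2
c9: issue SUB r0<-Add3 | r0:Add3,r1:7,r2:Mul1,r3:Mul2
c10: CDB Mul2=196; stall | r0:Add3,r1:7,r2:Mul1,r3:196
c11: stall | r0:Add3,r1:7,r2:Mul1,r3:196
c12: stall | r0:Add3,r1:7,r2:Mul1,r3:196
c13: stall | r0:Add3,r1:7,r2:Mul1,r3:196
c14: CDB Mul1=1176; stall | r0:Add3,r1:7,r2:1176,r3:196

STATUS = VALUE 1176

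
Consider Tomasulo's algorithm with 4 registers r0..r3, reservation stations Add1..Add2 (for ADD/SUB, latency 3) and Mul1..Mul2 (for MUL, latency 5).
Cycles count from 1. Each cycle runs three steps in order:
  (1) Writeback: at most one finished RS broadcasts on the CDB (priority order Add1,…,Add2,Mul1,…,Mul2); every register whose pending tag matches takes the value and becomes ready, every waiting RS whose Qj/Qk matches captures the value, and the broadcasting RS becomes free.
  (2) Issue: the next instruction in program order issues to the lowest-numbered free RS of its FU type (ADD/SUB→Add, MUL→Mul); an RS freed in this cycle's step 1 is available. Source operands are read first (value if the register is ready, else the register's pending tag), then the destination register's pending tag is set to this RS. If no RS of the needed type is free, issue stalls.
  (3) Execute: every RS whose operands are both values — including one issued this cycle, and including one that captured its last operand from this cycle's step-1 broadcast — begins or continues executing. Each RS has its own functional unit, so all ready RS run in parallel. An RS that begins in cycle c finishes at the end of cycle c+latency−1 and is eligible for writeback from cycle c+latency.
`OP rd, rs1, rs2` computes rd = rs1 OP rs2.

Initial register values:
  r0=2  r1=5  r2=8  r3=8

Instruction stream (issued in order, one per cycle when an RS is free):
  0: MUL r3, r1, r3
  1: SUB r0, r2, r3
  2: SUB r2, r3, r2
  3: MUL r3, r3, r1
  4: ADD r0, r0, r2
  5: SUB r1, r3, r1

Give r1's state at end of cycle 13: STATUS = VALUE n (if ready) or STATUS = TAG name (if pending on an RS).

cycle 1: issue MUL r3<-Mul1 // r0:2,r1:5,r2:8,r3:Mul1
cycle 2: issue SUB r0<-Add1 // r0:Add1,r1:5,r2:8,r3:Mul1
cycle 3: issue SUB r2<-Add2 // r0:Add1,r1:5,r2:Add2,r3:Mul1
cycle 4: issue MUL r3<-Mul2 // r0:Add1,r1:5,r2:Add2,r3:Mul2
cycle 5: stall // r0:Add1,r1:5,r2:Add2,r3:Mul2
cycle 6: CDB Mul1=40; stall // r0:Add1,r1:5,r2:Add2,r3:Mul2
cycle 7: stall // r0:Add1,r1:5,r2:Add2,r3:Mul2
cycle 8: stall // r0:Add1,r1:5,r2:Add2,r3:Mul2
cycle 9: CDB Add1=-32; issue ADD r0<-Add1 // r0:Add1,r1:5,r2:Add2,r3:Mul2
cycle 10: CDB Add2=32; issue SUB r1<-Add2 // r0:Add1,r1:Add2,r2:32,r3:Mul2
cycle 11: CDB Mul2=200 // r0:Add1,r1:Add2,r2:32,r3:200
cycle 12: - // r0:Add1,r1:Add2,r2:32,r3:200
cycle 13: CDB Add1=0 // r0:0,r1:Add2,r2:32,r3:200

STATUS = TAG Add2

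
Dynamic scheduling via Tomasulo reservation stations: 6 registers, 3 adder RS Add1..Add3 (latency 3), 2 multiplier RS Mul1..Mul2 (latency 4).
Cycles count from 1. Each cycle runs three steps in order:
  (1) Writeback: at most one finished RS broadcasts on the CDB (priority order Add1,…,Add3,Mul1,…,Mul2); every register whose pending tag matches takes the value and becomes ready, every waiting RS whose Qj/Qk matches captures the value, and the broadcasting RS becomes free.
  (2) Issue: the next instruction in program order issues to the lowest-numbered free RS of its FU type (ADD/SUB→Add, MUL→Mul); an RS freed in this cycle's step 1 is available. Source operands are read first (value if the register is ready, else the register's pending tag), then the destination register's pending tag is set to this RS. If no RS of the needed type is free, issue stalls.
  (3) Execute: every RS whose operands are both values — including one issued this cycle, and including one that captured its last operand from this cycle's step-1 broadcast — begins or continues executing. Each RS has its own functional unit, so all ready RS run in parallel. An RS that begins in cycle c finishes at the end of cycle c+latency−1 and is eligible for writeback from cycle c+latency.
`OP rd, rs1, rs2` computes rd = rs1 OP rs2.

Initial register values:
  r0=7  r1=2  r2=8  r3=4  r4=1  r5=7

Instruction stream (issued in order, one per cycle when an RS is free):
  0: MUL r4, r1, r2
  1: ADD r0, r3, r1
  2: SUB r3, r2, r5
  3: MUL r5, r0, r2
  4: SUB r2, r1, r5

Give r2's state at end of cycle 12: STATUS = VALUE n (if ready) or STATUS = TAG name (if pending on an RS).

c1: issue MUL r4<-Mul1 | r0:7,r1:2,r2:8,r3:4,r4:Mul1,r5:7
c2: issue ADD r0<-Add1 | r0:Add1,r1:2,r2:8,r3:4,r4:Mul1,r5:7
c3: issue SUB r3<-Add2 | r0:Add1,r1:2,r2:8,r3:Add2,r4:Mul1,r5:7
c4: issue MUL r5<-Mul2 | r0:Add1,r1:2,r2:8,r3:Add2,r4:Mul1,r5:Mul2
c5: CDB Add1=6; issue SUB r2<-Add1 | r0:6,r1:2,r2:Add1,r3:Add2,r4:Mul1,r5:Mul2
c6: CDB Add2=1 | r0:6,r1:2,r2:Add1,r3:1,r4:Mul1,r5:Mul2
c7: CDB Mul1=16 | r0:6,r1:2,r2:Add1,r3:1,r4:16,r5:Mul2
c8: - | r0:6,r1:2,r2:Add1,r3:1,r4:16,r5:Mul2
c9: CDB Mul2=48 | r0:6,r1:2,r2:Add1,r3:1,r4:16,r5:48
c10: - | r0:6,r1:2,r2:Add1,r3:1,r4:16,r5:48
c11: - | r0:6,r1:2,r2:Add1,r3:1,r4:16,r5:48
c12: CDB Add1=-46 | r0:6,r1:2,r2:-46,r3:1,r4:16,r5:48

STATUS = VALUE -46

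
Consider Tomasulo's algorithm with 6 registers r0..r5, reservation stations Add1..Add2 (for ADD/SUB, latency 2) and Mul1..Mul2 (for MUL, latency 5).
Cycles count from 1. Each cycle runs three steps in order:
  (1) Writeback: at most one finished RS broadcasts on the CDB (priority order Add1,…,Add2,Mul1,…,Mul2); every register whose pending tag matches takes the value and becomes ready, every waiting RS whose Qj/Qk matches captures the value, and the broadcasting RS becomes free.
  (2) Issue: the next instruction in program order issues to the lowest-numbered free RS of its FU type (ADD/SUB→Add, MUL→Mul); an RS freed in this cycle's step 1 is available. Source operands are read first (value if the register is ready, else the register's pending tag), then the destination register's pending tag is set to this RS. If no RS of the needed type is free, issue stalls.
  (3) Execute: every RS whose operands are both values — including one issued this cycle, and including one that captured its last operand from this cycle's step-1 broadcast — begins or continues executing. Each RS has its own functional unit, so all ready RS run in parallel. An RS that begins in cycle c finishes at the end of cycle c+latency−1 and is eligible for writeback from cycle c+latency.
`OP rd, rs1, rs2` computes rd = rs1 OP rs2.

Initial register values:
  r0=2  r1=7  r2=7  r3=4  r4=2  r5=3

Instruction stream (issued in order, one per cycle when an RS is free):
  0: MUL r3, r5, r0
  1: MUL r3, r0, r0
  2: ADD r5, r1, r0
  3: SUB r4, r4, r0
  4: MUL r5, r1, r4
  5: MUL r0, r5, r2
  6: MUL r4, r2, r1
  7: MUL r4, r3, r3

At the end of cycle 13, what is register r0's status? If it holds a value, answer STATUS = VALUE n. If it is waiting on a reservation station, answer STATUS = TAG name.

cycle 1: issue MUL r3<-Mul1 // r0:2,r1:7,r2:7,r3:Mul1,r4:2,r5:3
cycle 2: issue MUL r3<-Mul2 // r0:2,r1:7,r2:7,r3:Mul2,r4:2,r5:3
cycle 3: issue ADD r5<-Add1 // r0:2,r1:7,r2:7,r3:Mul2,r4:2,r5:Add1
cycle 4: issue SUB r4<-Add2 // r0:2,r1:7,r2:7,r3:Mul2,r4:Add2,r5:Add1
cycle 5: CDB Add1=9; stall // r0:2,r1:7,r2:7,r3:Mul2,r4:Add2,r5:9
cycle 6: CDB Add2=0; stall // r0:2,r1:7,r2:7,r3:Mul2,r4:0,r5:9
cycle 7: CDB Mul1=6; issue MUL r5<-Mul1 // r0:2,r1:7,r2:7,r3:Mul2,r4:0,r5:Mul1
cycle 8: CDB Mul2=4; issue MUL r0<-Mul2 // r0:Mul2,r1:7,r2:7,r3:4,r4:0,r5:Mul1
cycle 9: stall // r0:Mul2,r1:7,r2:7,r3:4,r4:0,r5:Mul1
cycle 10: stall // r0:Mul2,r1:7,r2:7,r3:4,r4:0,r5:Mul1
cycle 11: stall // r0:Mul2,r1:7,r2:7,r3:4,r4:0,r5:Mul1
cycle 12: CDB Mul1=0; issue MUL r4<-Mul1 // r0:Mul2,r1:7,r2:7,r3:4,r4:Mul1,r5:0
cycle 13: stall // r0:Mul2,r1:7,r2:7,r3:4,r4:Mul1,r5:0

STATUS = TAG Mul2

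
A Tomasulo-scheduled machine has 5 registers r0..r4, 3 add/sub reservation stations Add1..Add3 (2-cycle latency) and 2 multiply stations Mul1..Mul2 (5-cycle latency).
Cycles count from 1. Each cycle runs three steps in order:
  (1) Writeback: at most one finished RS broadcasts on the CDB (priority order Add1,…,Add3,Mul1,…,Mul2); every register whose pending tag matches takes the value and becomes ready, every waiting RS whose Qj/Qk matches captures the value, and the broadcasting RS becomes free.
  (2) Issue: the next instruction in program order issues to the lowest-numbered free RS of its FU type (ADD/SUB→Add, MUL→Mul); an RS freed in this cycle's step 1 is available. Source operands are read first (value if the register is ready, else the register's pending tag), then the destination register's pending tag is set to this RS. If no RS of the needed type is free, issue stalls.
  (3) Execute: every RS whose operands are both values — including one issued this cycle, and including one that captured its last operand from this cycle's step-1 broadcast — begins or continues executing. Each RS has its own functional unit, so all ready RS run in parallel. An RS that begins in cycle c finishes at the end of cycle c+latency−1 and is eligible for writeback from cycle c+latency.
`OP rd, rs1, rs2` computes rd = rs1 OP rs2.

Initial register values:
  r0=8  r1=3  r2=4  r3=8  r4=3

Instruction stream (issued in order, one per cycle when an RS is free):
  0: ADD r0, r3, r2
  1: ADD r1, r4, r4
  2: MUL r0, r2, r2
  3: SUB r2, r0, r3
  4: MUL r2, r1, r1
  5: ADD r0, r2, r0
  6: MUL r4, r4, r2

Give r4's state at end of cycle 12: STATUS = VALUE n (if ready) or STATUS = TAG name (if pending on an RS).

c1: issue ADD r0<-Add1 | r0:Add1,r1:3,r2:4,r3:8,r4:3
c2: issue ADD r1<-Add2 | r0:Add1,r1:Add2,r2:4,r3:8,r4:3
c3: CDB Add1=12; issue MUL r0<-Mul1 | r0:Mul1,r1:Add2,r2:4,r3:8,r4:3
c4: CDB Add2=6; issue SUB r2<-Add1 | r0:Mul1,r1:6,r2:Add1,r3:8,r4:3
c5: issue MUL r2<-Mul2 | r0:Mul1,r1:6,r2:Mul2,r3:8,r4:3
c6: issue ADD r0<-Add2 | r0:Add2,r1:6,r2:Mul2,r3:8,r4:3
c7: stall | r0:Add2,r1:6,r2:Mul2,r3:8,r4:3
c8: CDB Mul1=16; issue MUL r4<-Mul1 | r0:Add2,r1:6,r2:Mul2,r3:8,r4:Mul1
c9: - | r0:Add2,r1:6,r2:Mul2,r3:8,r4:Mul1
c10: CDB Add1=8 | r0:Add2,r1:6,r2:Mul2,r3:8,r4:Mul1
c11: CDB Mul2=36 | r0:Add2,r1:6,r2:36,r3:8,r4:Mul1
c12: - | r0:Add2,r1:6,r2:36,r3:8,r4:Mul1

STATUS = TAG Mul1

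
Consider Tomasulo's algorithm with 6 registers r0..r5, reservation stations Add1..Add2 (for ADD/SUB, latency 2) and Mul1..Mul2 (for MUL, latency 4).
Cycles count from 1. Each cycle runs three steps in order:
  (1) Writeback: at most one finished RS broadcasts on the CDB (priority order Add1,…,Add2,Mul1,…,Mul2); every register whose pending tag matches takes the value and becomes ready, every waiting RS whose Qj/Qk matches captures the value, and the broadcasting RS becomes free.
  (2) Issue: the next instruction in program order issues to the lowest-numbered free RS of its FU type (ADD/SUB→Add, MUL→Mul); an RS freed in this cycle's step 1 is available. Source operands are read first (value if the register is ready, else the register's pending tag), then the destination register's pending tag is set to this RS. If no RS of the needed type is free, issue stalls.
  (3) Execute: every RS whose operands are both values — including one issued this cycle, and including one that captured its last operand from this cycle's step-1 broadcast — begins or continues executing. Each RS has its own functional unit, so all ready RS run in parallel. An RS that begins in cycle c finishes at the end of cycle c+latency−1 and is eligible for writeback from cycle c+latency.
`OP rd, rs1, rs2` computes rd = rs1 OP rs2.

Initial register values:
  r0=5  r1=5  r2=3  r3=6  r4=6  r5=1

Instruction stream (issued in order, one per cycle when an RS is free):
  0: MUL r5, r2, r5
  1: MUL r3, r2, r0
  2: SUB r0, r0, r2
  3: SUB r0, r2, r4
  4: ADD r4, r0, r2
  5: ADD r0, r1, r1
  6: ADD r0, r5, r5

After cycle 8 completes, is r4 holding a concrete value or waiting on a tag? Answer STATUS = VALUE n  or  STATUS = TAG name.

STATUS = VALUE 0

cycle 1: issue MUL r5<-Mul1 // r0:5,r1:5,r2:3,r3:6,r4:6,r5:Mul1
cycle 2: issue MUL r3<-Mul2 // r0:5,r1:5,r2:3,r3:Mul2,r4:6,r5:Mul1
cycle 3: issue SUB r0<-Add1 // r0:Add1,r1:5,r2:3,r3:Mul2,r4:6,r5:Mul1
cycle 4: issue SUB r0<-Add2 // r0:Add2,r1:5,r2:3,r3:Mul2,r4:6,r5:Mul1
cycle 5: CDB Add1=2; issue ADD r4<-Add1 // r0:Add2,r1:5,r2:3,r3:Mul2,r4:Add1,r5:Mul1
cycle 6: CDB Add2=-3; issue ADD r0<-Add2 // r0:Add2,r1:5,r2:3,r3:Mul2,r4:Add1,r5:Mul1
cycle 7: CDB Mul1=3; stall // r0:Add2,r1:5,r2:3,r3:Mul2,r4:Add1,r5:3
cycle 8: CDB Add1=0; issue ADD r0<-Add1 // r0:Add1,r1:5,r2:3,r3:Mul2,r4:0,r5:3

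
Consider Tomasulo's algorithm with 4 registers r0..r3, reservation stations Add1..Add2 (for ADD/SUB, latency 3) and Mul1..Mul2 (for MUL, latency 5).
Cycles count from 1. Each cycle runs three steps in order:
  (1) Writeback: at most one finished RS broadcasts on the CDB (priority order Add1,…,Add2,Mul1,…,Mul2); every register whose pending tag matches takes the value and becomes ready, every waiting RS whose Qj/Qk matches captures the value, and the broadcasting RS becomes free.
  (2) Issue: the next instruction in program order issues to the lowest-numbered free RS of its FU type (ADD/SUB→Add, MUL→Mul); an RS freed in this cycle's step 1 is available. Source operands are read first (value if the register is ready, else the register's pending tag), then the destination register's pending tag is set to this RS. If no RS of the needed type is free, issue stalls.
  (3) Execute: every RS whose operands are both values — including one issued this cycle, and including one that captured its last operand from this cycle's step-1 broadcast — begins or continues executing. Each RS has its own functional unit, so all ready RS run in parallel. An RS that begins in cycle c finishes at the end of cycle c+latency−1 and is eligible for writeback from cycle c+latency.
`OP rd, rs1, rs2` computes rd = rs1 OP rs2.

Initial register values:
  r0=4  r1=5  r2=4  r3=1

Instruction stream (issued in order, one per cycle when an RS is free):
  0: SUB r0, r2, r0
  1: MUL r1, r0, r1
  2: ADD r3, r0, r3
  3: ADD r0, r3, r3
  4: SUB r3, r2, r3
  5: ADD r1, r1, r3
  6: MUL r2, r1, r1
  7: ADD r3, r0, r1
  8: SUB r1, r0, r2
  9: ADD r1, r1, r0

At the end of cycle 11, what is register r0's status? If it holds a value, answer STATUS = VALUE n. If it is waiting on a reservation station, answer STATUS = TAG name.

cycle 1: issue SUB r0<-Add1 // r0:Add1,r1:5,r2:4,r3:1
cycle 2: issue MUL r1<-Mul1 // r0:Add1,r1:Mul1,r2:4,r3:1
cycle 3: issue ADD r3<-Add2 // r0:Add1,r1:Mul1,r2:4,r3:Add2
cycle 4: CDB Add1=0; issue ADD r0<-Add1 // r0:Add1,r1:Mul1,r2:4,r3:Add2
cycle 5: stall // r0:Add1,r1:Mul1,r2:4,r3:Add2
cycle 6: stall // r0:Add1,r1:Mul1,r2:4,r3:Add2
cycle 7: CDB Add2=1; issue SUB r3<-Add2 // r0:Add1,r1:Mul1,r2:4,r3:Add2
cycle 8: stall // r0:Add1,r1:Mul1,r2:4,r3:Add2
cycle 9: CDB Mul1=0; stall // r0:Add1,r1:0,r2:4,r3:Add2
cycle 10: CDB Add1=2; issue ADD r1<-Add1 // r0:2,r1:Add1,r2:4,r3:Add2
cycle 11: CDB Add2=3; issue MUL r2<-Mul1 // r0:2,r1:Add1,r2:Mul1,r3:3

STATUS = VALUE 2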